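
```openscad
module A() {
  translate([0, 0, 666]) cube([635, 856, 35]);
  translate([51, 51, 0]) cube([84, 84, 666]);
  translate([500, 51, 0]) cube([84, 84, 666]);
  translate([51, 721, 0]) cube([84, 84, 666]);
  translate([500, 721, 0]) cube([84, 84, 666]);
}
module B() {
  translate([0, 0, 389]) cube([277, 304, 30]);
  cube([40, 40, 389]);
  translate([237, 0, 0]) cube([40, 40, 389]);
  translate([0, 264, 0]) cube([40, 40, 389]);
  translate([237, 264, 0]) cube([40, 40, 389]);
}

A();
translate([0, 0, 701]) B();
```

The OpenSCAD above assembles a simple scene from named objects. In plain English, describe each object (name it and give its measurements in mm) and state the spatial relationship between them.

A is a rectangular dining table. The top is 635×856×35 mm with its upper surface at z = 701 mm. It stands on four 84×84 mm square legs, each inset 51 mm from the nearest pair of top edges, running from the floor to the underside of the top.

B is a four-legged stool. The seat is a 277×304×30 mm slab whose top surface is at z = 419 mm; four square legs, each 40×40 mm in cross-section, run from the floor (z = 0) to the underside of the seat, each flush with a corner of the seat.

The stool is on top of the table.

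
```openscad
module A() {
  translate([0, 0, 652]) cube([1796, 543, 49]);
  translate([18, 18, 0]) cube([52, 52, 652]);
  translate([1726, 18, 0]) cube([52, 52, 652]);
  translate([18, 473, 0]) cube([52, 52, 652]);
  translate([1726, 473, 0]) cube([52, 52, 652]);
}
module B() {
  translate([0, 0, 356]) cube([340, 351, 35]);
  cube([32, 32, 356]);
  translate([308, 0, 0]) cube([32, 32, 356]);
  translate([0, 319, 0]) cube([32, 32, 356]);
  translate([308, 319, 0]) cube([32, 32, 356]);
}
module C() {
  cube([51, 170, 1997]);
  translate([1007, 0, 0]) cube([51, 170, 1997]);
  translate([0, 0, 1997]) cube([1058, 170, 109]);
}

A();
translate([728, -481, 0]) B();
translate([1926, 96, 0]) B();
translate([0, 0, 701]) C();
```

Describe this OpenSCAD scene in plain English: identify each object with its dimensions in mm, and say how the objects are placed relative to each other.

A is a table with a 1796×543 mm rectangular top, 49 mm thick, top surface at z = 701 mm, supported by four 52×52 mm square legs, each inset 18 mm from the nearest pair of top edges, running from the floor.

B is a four-legged stool. The seat is 340×351 mm, 35 mm thick, top at z = 391 mm. It stands on four square legs, each 32×32 mm in cross-section, from z = 0 to the seat underside, each flush with a corner of the seat.

C is a door frame. The clear opening is 956 mm wide and 1997 mm high. Two 51 mm wide jambs, 170 mm deep, stand either side of the opening from the floor to the top of the opening. A 109 mm thick head sits across the top of both jambs, spanning the full outside width of the frame.

Two stools sit around the table at the −y, +x sides. The door frame is on top of the table.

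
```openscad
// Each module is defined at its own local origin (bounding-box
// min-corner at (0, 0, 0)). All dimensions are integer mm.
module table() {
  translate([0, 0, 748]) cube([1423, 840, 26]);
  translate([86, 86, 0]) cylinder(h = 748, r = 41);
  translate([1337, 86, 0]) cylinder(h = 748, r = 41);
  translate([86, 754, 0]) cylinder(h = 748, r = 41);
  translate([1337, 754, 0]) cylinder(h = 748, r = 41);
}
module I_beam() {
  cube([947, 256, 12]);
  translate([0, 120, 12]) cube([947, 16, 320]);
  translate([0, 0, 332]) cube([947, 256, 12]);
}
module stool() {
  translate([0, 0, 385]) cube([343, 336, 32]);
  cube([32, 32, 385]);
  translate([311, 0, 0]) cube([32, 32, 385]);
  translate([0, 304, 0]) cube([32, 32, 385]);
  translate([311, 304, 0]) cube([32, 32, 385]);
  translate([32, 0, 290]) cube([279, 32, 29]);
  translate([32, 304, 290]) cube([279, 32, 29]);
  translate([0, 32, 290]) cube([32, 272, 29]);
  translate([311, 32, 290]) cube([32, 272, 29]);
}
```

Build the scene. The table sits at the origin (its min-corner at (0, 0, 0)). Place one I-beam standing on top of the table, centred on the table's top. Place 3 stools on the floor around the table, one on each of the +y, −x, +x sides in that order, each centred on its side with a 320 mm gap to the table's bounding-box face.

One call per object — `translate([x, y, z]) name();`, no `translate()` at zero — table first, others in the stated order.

table();
translate([238, 292, 774]) I_beam();
translate([540, 1160, 0]) stool();
translate([-663, 252, 0]) stool();
translate([1743, 252, 0]) stool();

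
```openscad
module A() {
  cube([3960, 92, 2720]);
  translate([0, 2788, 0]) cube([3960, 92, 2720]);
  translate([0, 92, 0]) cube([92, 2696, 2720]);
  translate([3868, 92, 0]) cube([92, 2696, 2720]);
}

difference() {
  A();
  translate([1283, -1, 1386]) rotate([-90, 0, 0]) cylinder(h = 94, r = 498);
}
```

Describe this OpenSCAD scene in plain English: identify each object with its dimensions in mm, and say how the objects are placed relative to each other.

A is a box-shaped house frame (walls only): outside footprint 3960×2880 mm, wall height 2720 mm, wall thickness 92 mm. The two y-facing walls run the full x-width; the two x-facing walls fit between the inner faces of the y-facing walls.

The house frame has a circular hole of radius 498 mm through its front wall, centred at (x = 1283, z = 1386).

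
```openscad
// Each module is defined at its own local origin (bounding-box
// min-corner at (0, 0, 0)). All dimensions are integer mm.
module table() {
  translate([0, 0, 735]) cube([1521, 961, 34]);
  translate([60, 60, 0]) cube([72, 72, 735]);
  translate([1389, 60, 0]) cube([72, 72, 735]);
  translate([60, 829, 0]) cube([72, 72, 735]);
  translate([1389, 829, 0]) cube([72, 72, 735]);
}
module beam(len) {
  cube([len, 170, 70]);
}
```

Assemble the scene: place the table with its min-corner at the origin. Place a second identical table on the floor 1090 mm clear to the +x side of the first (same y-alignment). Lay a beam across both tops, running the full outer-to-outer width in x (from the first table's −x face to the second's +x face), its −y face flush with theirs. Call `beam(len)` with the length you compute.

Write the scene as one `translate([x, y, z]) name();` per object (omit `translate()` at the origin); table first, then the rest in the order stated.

table();
translate([2611, 0, 0]) table();
translate([0, 0, 769]) beam(4132);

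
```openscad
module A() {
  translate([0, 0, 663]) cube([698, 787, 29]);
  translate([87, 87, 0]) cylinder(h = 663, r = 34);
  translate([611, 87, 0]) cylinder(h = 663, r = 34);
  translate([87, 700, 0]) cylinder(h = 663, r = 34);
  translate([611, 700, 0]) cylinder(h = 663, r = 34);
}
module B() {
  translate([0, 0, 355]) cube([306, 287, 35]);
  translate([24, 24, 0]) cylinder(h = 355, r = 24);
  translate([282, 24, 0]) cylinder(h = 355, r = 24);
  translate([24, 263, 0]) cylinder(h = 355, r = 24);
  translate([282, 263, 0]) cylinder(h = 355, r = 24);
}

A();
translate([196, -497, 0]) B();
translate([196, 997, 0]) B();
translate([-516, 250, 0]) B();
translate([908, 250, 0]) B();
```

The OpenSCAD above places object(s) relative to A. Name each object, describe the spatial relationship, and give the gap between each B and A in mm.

A is a table. B is a stool. Four stools sit around the table at the −y, +y, −x, +x sides. The gap between each stool and the table is 210 mm.

Each stool's nearest face is 210 mm from the table's bounding box.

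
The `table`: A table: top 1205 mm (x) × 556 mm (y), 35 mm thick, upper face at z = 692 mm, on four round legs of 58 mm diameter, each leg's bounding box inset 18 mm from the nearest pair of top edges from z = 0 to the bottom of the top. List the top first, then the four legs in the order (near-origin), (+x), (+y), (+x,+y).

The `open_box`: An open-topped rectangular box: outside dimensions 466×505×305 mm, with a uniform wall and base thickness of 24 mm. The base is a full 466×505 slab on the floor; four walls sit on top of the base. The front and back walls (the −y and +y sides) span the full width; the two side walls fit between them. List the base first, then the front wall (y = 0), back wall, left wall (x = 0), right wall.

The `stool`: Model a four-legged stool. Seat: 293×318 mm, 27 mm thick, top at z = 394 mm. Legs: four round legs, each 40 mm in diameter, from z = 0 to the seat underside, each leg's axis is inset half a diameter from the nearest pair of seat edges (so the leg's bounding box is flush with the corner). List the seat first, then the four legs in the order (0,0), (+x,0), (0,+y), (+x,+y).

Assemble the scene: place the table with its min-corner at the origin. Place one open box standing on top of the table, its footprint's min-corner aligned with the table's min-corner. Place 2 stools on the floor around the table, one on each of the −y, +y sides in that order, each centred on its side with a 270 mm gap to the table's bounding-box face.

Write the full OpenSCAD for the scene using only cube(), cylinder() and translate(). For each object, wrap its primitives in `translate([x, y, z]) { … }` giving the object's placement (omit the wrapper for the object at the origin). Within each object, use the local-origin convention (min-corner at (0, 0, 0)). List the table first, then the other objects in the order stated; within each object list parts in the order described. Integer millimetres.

translate([0, 0, 657]) cube([1205, 556, 35]);
translate([47, 47, 0]) cylinder(h = 657, r = 29);
translate([1158, 47, 0]) cylinder(h = 657, r = 29);
translate([47, 509, 0]) cylinder(h = 657, r = 29);
translate([1158, 509, 0]) cylinder(h = 657, r = 29);
translate([0, 0, 692]) {
  cube([466, 505, 24]);
  translate([0, 0, 24]) cube([466, 24, 281]);
  translate([0, 481, 24]) cube([466, 24, 281]);
  translate([0, 24, 24]) cube([24, 457, 281]);
  translate([442, 24, 24]) cube([24, 457, 281]);
}
translate([456, -588, 0]) {
  translate([0, 0, 367]) cube([293, 318, 27]);
  translate([20, 20, 0]) cylinder(h = 367, r = 20);
  translate([273, 20, 0]) cylinder(h = 367, r = 20);
  translate([20, 298, 0]) cylinder(h = 367, r = 20);
  translate([273, 298, 0]) cylinder(h = 367, r = 20);
}
translate([456, 826, 0]) {
  translate([0, 0, 367]) cube([293, 318, 27]);
  translate([20, 20, 0]) cylinder(h = 367, r = 20);
  translate([273, 20, 0]) cylinder(h = 367, r = 20);
  translate([20, 298, 0]) cylinder(h = 367, r = 20);
  translate([273, 298, 0]) cylinder(h = 367, r = 20);
}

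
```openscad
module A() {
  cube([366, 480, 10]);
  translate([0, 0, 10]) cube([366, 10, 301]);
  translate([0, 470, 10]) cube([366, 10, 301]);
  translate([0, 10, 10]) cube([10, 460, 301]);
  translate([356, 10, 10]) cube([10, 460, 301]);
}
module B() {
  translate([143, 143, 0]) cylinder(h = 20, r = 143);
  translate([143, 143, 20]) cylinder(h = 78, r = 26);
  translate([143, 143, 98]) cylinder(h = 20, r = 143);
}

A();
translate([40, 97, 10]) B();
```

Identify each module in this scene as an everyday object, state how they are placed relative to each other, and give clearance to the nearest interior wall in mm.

A is an open box. B is a spool. The spool sits inside the open box, centred. The clearance to the nearest interior wall is 30 mm.

Clearances: x = 30, y = 87; minimum 30 mm.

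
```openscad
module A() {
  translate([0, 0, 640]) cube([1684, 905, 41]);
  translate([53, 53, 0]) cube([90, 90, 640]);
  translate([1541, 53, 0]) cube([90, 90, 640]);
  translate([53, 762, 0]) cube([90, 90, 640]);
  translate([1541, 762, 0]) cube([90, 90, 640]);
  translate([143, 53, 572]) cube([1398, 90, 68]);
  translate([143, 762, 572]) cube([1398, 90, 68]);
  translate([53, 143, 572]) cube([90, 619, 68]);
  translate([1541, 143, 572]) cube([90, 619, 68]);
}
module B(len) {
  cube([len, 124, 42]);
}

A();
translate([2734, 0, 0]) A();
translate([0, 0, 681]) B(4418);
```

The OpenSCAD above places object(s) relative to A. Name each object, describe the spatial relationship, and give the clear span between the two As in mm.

Second table starts at x = 2734; first ends at x = 1684; clear span = 2734 − 1684 = 1050 mm.

A is a table. B is a beam. A beam spans the tops of two tables. The clear span between the two tables is 1050 mm.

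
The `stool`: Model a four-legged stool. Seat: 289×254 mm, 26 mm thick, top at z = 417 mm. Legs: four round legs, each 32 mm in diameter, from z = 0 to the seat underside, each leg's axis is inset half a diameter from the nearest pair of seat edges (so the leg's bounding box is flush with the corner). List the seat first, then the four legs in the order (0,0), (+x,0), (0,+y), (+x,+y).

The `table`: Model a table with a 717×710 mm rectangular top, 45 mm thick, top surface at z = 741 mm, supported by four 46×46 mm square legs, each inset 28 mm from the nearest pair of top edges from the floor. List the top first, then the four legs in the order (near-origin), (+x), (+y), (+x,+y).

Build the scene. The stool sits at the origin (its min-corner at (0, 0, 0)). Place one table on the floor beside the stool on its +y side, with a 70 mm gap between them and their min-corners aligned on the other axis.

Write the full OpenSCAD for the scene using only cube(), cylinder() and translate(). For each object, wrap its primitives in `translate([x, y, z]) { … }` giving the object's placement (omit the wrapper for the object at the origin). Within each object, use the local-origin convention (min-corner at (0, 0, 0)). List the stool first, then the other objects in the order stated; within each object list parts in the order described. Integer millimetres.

translate([0, 0, 391]) cube([289, 254, 26]);
translate([16, 16, 0]) cylinder(h = 391, r = 16);
translate([273, 16, 0]) cylinder(h = 391, r = 16);
translate([16, 238, 0]) cylinder(h = 391, r = 16);
translate([273, 238, 0]) cylinder(h = 391, r = 16);
translate([0, 324, 0]) {
  translate([0, 0, 696]) cube([717, 710, 45]);
  translate([28, 28, 0]) cube([46, 46, 696]);
  translate([643, 28, 0]) cube([46, 46, 696]);
  translate([28, 636, 0]) cube([46, 46, 696]);
  translate([643, 636, 0]) cube([46, 46, 696]);
}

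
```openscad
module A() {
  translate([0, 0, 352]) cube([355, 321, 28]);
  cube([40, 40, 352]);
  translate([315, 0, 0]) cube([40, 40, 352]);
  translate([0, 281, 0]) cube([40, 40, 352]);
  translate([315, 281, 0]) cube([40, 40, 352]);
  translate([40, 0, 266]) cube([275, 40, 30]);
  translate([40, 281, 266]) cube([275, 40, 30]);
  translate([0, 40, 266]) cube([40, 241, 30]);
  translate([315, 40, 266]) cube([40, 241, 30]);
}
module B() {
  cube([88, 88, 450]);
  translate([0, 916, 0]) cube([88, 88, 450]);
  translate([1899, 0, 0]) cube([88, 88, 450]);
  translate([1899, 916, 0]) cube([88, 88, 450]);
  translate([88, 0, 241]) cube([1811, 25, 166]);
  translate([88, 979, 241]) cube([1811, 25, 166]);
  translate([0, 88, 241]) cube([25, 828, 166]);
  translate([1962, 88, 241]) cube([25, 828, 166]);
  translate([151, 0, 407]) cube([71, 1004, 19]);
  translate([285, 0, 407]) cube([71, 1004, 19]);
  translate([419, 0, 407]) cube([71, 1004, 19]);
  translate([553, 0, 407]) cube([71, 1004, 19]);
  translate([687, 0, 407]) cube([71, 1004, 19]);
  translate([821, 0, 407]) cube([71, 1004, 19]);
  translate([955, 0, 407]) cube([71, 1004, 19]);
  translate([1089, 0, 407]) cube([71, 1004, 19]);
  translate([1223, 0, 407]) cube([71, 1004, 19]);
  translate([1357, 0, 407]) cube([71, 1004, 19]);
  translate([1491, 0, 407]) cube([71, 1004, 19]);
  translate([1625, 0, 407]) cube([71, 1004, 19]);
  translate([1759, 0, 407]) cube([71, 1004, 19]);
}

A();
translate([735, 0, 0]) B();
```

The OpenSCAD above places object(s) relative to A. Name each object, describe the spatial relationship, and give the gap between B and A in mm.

The bed frame's nearest face is 380 mm from the stool's +x face.

A is a stool. B is a bed frame. The bed frame is on the floor beside the stool on its +x side. The gap between the bed frame and the stool is 380 mm.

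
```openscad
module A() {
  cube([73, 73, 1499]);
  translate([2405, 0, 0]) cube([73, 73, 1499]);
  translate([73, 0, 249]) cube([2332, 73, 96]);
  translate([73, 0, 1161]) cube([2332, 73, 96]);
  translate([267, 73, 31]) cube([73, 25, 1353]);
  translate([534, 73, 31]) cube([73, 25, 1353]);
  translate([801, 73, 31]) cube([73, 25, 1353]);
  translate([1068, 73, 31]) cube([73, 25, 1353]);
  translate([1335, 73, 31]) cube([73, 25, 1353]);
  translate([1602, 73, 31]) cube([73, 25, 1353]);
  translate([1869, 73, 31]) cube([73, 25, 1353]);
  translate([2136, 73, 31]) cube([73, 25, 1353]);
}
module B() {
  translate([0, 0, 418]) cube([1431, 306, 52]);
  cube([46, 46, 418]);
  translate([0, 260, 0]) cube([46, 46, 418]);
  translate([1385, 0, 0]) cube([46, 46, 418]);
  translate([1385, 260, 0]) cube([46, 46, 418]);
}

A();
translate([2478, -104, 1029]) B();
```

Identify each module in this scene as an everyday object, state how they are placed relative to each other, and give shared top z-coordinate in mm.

Both tops at z = 1499 mm.

A is a fence section. B is a bench. The bench is beside the fence section with their tops flush at z = 1499. The shared top z-coordinate is 1499 mm.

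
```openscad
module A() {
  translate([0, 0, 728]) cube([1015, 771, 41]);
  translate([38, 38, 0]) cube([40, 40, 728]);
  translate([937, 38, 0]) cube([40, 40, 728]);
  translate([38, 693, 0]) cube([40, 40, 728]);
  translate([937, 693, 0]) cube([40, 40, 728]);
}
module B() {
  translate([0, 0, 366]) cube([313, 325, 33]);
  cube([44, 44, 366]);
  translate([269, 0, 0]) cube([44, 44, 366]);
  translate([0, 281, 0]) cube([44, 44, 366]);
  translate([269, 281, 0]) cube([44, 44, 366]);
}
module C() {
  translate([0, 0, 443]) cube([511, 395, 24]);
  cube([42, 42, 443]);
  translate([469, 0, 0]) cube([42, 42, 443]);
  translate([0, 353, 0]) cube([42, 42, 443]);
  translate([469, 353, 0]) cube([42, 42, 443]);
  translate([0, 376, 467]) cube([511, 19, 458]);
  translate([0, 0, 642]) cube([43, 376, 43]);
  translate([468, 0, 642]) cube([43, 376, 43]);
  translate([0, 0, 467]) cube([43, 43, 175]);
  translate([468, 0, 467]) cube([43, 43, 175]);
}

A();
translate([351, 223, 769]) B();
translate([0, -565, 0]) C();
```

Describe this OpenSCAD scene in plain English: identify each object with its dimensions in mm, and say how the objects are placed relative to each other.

A is a table with a 1015×771 mm rectangular top, 41 mm thick, top surface at z = 769 mm, supported by four 40×40 mm square legs, each inset 38 mm from the nearest pair of top edges, running from the floor.

B is a simple wooden stool: a rectangular seat 313 mm (x) by 325 mm (y), 33 mm thick, top face at z = 399 mm, on four square legs, each 44×44 mm in cross-section. The legs rest on z = 0, each flush with a corner of the seat.

C is a chair. The seat is a 511×395×24 mm slab with its top at z = 467 mm, on four 42×42 mm corner legs (flush with the seat edges, standing on z = 0). A flat backrest 19 mm thick, 458 mm tall, spans the full seat width and rises from the seat top along its +y edge, rear face flush with the rear of the seat. Two armrests of 43×43 mm section run along each side from the seat's front edge to the front of the backrest, top faces 218 mm above the seat top and outer faces flush with the seat's x-edges; a 43×43 mm post under the front of each armrest stands on the seat at the front corner.

The stool is on top of the table, centred. The chair is on the floor beside the table on its −y side.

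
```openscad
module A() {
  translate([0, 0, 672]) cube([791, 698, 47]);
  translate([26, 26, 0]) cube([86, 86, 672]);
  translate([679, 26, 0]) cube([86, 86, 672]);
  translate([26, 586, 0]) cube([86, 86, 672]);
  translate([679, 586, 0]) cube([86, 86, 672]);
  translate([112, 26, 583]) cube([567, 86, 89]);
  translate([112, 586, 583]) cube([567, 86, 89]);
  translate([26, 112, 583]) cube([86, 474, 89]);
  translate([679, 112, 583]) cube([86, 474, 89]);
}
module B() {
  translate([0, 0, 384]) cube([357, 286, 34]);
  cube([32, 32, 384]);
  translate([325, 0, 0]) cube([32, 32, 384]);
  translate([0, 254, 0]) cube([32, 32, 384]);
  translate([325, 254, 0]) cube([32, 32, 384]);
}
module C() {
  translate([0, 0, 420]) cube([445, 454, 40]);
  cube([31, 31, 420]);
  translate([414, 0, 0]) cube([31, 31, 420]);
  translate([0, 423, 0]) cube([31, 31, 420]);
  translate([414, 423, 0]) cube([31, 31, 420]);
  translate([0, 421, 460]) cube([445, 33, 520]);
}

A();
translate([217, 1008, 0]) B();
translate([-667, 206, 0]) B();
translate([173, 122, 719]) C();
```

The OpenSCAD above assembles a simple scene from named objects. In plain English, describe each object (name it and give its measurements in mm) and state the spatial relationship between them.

A is a rectangular dining table. The top is 791×698×47 mm with its upper surface at z = 719 mm. It stands on four 86×86 mm square legs, each inset 26 mm from the nearest pair of top edges, running from the floor to the underside of the top. Four apron rails, 86 mm thick and 89 mm tall, run between adjacent legs with their top edges flush with the underside of the top and their outer faces flush with the legs' outer faces.

B is a four-legged stool. The seat is 357×286 mm, 34 mm thick, top at z = 418 mm. It stands on four square legs, each 32×32 mm in cross-section, from z = 0 to the seat underside, each flush with a corner of the seat.

C is a chair. The seat is a 445×454×40 mm slab with its top at z = 460 mm, on four 31×31 mm corner legs (flush with the seat edges, standing on z = 0). A flat backrest 33 mm thick, 520 mm tall, spans the full seat width and rises from the seat top along its +y edge, rear face flush with the rear of the seat.

Two stools sit around the table at the +y, −x sides. The chair is on top of the table, centred.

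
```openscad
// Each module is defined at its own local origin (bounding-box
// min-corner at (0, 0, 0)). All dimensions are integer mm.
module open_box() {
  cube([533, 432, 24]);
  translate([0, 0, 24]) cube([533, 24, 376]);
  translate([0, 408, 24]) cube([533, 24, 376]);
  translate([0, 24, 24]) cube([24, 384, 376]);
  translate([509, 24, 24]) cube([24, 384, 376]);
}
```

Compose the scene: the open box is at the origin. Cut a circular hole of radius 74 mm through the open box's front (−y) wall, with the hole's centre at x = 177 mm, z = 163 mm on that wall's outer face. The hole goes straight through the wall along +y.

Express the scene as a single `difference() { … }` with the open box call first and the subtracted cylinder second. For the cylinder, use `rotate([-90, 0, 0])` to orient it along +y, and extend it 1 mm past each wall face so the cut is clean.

difference() {
  open_box();
  translate([177, -1, 163]) rotate([-90, 0, 0]) cylinder(h = 26, r = 74);
}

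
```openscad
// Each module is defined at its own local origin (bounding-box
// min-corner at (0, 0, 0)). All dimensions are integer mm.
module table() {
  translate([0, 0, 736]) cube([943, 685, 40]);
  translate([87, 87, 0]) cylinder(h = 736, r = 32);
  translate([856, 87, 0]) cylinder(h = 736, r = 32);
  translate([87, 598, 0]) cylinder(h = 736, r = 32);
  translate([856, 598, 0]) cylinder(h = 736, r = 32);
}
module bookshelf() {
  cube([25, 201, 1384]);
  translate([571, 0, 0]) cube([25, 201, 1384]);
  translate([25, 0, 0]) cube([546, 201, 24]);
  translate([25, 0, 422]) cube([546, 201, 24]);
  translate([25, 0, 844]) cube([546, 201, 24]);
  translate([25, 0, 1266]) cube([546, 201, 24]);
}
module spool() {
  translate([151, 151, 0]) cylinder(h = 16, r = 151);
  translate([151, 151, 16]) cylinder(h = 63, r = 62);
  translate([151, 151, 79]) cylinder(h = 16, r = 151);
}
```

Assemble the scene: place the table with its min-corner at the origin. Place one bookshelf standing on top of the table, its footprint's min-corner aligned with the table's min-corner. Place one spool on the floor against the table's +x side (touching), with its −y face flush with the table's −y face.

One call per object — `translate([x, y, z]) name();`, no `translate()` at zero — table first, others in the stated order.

table();
translate([0, 0, 776]) bookshelf();
translate([943, 0, 0]) spool();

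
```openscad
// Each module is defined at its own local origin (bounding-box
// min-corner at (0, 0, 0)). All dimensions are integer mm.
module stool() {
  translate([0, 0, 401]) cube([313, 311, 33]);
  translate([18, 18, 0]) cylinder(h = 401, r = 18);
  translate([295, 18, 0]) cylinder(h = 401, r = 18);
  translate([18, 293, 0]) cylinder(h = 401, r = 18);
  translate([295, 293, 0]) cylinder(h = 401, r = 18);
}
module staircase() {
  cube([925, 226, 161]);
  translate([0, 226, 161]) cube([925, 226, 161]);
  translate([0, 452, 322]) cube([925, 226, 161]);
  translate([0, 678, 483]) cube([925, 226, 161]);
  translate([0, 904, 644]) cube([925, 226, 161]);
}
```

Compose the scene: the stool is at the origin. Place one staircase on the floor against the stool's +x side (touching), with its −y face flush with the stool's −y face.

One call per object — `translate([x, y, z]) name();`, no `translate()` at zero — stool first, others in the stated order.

stool();
translate([313, 0, 0]) staircase();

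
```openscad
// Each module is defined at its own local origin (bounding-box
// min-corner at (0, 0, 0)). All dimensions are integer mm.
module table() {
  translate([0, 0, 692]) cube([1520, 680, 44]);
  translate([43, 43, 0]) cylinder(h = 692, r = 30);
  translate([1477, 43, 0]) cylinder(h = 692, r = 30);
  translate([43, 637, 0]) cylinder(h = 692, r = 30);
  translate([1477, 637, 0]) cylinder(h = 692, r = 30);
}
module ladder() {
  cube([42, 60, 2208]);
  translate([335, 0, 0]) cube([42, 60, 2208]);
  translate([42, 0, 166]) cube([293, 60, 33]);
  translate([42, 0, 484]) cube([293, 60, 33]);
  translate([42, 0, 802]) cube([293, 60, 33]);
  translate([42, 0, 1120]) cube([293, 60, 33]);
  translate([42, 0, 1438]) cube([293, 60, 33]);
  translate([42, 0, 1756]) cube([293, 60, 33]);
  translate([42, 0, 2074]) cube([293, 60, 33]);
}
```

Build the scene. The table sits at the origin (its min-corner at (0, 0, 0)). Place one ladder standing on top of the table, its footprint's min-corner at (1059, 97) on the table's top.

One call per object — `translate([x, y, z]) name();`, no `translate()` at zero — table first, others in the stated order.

table();
translate([1059, 97, 736]) ladder();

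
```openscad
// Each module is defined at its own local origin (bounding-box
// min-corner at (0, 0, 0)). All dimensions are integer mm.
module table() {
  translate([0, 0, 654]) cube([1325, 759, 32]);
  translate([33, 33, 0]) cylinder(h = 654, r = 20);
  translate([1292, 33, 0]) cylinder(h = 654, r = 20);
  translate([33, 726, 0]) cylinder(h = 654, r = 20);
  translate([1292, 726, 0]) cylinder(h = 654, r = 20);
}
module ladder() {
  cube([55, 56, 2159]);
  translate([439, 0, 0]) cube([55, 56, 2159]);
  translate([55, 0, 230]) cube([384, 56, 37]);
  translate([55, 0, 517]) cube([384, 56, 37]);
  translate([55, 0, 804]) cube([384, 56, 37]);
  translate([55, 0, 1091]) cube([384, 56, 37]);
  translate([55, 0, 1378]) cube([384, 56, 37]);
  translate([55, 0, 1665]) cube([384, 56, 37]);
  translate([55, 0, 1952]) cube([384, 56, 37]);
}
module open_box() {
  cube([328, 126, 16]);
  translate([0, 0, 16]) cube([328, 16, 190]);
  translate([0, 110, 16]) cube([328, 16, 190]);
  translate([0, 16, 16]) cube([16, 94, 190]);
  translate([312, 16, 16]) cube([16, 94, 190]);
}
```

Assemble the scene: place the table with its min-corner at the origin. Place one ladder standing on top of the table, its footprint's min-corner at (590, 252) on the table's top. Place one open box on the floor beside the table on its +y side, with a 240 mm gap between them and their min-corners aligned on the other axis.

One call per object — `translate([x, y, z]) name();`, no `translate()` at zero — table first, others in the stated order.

table();
translate([590, 252, 686]) ladder();
translate([0, 999, 0]) open_box();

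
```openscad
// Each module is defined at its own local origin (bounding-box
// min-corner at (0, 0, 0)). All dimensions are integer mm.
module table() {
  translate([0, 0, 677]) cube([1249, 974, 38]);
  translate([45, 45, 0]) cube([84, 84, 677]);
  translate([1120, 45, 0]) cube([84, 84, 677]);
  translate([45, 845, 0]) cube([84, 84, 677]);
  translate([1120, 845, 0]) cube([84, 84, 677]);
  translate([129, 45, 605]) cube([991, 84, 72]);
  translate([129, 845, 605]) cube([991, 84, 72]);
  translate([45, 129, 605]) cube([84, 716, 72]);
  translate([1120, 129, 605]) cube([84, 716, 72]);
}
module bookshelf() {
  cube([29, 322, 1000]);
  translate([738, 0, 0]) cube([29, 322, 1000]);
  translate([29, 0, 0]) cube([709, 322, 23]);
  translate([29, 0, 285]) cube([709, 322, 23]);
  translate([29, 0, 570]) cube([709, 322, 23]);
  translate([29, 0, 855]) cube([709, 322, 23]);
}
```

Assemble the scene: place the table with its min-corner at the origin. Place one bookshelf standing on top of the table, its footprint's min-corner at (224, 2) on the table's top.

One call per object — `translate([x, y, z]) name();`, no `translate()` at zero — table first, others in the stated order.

table();
translate([224, 2, 715]) bookshelf();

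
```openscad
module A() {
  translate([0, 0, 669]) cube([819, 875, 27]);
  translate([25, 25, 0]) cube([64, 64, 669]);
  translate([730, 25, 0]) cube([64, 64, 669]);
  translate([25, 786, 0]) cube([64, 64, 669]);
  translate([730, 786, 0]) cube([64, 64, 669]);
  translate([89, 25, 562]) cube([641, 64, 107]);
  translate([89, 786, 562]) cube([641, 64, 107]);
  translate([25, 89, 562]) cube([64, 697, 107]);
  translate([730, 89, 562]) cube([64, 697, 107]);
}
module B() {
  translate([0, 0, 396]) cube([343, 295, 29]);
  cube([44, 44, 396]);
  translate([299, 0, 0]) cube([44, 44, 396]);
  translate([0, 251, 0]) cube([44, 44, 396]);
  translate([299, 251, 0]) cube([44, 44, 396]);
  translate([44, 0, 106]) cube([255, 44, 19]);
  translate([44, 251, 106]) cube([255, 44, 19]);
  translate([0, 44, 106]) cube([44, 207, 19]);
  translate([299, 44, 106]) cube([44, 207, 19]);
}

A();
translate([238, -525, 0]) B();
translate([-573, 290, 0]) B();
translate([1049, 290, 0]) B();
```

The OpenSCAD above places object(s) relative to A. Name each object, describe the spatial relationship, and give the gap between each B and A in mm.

A is a table. B is a stool. Three stools sit around the table at the −y, −x, +x sides. The gap between each stool and the table is 230 mm.

Each stool's nearest face is 230 mm from the table's bounding box.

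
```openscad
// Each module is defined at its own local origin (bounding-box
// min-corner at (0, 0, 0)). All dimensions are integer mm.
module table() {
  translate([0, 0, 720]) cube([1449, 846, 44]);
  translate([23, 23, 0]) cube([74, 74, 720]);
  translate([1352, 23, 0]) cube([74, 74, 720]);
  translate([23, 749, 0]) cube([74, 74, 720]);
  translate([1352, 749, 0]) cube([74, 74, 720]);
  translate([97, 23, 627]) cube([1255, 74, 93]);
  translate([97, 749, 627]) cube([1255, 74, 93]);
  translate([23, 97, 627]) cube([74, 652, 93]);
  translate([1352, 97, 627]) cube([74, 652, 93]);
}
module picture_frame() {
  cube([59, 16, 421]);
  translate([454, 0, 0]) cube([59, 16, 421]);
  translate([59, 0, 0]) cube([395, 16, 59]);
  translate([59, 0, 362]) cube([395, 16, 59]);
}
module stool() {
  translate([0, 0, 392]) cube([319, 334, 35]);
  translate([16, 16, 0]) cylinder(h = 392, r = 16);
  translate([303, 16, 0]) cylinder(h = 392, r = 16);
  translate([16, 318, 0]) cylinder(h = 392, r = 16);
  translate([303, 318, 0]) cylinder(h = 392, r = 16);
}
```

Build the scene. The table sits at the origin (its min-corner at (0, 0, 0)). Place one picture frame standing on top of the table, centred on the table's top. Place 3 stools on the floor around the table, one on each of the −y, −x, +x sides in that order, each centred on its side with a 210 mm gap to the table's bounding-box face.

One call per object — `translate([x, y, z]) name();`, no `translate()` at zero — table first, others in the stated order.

table();
translate([468, 415, 764]) picture_frame();
translate([565, -544, 0]) stool();
translate([-529, 256, 0]) stool();
translate([1659, 256, 0]) stool();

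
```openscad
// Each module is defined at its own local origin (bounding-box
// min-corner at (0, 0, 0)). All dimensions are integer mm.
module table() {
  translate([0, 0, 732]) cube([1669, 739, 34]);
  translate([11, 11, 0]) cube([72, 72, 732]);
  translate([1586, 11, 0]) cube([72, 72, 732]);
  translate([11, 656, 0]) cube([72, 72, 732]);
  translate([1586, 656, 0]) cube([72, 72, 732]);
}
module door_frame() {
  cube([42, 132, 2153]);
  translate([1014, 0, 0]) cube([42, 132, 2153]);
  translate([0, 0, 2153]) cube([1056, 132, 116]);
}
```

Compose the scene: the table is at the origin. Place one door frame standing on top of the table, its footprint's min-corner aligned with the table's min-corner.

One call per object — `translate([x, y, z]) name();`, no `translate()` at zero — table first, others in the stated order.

table();
translate([0, 0, 766]) door_frame();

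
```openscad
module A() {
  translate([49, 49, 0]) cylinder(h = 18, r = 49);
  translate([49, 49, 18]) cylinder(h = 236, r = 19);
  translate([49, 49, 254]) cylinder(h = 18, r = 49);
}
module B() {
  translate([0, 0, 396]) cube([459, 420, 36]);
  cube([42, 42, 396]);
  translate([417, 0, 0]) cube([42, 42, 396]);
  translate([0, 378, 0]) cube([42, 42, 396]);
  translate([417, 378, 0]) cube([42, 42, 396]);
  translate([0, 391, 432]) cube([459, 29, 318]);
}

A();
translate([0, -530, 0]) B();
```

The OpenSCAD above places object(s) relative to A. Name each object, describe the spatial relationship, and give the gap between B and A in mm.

The chair's nearest face is 110 mm from the spool's −y face.

A is a spool. B is a chair. The chair is on the floor beside the spool on its −y side. The gap between the chair and the spool is 110 mm.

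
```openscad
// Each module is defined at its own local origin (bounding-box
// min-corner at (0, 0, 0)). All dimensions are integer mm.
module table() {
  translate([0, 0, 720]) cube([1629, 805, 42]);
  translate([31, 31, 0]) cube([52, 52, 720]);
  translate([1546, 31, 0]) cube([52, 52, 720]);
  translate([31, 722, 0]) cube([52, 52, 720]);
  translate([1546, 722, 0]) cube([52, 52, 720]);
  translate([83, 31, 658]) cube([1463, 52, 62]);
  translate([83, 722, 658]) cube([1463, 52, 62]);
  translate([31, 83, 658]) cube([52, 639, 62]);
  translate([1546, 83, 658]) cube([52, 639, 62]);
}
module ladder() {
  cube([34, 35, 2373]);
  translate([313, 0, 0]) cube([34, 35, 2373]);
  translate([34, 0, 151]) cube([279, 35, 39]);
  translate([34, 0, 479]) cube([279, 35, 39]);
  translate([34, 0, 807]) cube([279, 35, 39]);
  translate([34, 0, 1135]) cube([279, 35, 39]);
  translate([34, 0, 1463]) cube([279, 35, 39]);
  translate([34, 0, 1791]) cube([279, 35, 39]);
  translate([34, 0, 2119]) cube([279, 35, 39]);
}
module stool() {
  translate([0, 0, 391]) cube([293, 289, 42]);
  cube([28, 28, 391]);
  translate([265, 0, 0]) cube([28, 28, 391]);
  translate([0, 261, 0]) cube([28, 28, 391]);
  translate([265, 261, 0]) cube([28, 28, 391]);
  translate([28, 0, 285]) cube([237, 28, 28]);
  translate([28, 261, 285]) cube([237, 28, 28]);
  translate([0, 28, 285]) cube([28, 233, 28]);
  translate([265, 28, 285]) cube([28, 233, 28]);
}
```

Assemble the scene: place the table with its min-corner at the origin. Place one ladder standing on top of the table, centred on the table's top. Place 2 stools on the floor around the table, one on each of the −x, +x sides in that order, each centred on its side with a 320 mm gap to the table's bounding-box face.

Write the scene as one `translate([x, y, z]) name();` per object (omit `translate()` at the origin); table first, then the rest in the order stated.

table();
translate([641, 385, 762]) ladder();
translate([-613, 258, 0]) stool();
translate([1949, 258, 0]) stool();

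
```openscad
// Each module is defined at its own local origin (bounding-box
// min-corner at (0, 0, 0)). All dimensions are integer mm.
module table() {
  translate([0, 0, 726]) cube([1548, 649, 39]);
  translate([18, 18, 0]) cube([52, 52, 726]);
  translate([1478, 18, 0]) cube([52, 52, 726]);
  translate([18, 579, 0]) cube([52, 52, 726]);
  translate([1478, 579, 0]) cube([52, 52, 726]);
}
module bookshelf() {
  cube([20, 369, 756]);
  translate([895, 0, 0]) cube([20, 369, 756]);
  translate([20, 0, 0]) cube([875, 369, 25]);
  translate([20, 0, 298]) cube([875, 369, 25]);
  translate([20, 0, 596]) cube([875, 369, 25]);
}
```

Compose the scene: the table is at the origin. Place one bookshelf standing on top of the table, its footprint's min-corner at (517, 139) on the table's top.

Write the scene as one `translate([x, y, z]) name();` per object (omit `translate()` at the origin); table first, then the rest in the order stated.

table();
translate([517, 139, 765]) bookshelf();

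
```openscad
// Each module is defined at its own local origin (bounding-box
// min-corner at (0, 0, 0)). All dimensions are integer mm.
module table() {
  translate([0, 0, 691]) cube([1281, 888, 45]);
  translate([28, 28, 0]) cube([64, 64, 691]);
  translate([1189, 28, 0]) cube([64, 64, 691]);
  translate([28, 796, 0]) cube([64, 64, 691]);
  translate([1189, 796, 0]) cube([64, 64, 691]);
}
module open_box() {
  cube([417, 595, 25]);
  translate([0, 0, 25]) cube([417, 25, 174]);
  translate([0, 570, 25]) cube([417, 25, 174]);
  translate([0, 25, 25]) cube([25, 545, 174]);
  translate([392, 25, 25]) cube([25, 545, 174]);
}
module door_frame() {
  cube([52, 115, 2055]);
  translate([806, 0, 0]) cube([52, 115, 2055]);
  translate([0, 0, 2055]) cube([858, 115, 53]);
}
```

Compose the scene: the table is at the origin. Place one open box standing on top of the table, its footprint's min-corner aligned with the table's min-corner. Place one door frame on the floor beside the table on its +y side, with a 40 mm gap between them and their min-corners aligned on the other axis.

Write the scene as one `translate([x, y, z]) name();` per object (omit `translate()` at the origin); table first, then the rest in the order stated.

table();
translate([0, 0, 736]) open_box();
translate([0, 928, 0]) door_frame();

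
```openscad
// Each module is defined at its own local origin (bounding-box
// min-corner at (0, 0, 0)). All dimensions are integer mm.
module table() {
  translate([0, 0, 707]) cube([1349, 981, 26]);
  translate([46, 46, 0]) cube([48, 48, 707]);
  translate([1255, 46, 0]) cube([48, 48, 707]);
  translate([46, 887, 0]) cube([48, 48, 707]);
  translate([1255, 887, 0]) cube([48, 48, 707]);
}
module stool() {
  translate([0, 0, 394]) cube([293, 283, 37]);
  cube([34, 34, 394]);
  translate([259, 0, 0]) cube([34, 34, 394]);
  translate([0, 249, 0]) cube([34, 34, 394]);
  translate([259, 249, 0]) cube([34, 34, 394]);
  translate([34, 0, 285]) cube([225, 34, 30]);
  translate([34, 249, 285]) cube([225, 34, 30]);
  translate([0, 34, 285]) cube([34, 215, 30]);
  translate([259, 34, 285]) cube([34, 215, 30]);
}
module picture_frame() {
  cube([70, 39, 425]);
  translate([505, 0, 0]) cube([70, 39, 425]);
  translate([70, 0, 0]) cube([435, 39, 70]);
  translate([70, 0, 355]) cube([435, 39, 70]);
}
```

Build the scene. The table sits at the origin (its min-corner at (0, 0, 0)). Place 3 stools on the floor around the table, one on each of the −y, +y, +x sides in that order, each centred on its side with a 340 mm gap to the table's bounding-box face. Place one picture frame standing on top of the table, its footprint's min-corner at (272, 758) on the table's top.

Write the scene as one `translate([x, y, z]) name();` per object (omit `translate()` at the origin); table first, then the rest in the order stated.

table();
translate([528, -623, 0]) stool();
translate([528, 1321, 0]) stool();
translate([1689, 349, 0]) stool();
translate([272, 758, 733]) picture_frame();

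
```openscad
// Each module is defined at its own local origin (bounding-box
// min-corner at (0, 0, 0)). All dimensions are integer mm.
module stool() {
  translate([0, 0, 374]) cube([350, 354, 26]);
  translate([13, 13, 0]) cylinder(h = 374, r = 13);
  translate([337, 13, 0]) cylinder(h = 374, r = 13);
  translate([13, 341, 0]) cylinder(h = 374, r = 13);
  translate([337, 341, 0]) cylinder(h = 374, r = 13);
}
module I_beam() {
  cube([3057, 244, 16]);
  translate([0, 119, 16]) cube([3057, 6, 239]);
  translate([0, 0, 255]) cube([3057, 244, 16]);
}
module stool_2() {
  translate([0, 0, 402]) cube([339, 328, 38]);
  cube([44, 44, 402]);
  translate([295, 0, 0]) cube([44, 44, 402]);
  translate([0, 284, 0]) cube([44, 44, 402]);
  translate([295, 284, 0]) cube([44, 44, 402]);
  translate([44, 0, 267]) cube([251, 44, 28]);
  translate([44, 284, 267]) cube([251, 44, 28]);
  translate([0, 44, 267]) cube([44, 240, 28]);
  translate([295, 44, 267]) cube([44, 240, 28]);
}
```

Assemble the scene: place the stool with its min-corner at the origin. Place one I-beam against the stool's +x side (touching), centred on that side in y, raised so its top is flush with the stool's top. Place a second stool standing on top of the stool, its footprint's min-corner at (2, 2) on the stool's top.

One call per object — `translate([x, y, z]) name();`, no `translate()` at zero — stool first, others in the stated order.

stool();
translate([350, 55, 129]) I_beam();
translate([2, 2, 400]) stool_2();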